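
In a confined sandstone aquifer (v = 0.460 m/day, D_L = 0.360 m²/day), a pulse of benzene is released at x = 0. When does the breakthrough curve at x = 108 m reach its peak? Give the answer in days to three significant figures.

233 days

For the 1D instantaneous-source solution, setting ∂C/∂t = 0 at fixed x gives v²t² + 2Dt − x² = 0, so t = (√(D² + v²x²) − D)/v².
√(D² + v²x²) = √(0.360² + 0.460² × 108²) = 49.68; v² = 0.2116.
t = (49.68 − 0.360)/0.2116 = 233 days (vs. the pure-advection estimate x/v = 235 d).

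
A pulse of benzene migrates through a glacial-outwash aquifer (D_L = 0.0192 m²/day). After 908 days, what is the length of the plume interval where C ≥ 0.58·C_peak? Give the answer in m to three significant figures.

12.3 m

The plume is Gaussian with σ = √(2Dt) = √(2 × 0.0192 × 908) = 5.905 m.
C/C_peak = exp(−Δx²/(2σ²)) = 0.58 ⇒ Δx = σ·√(−2 ln 0.58) = 5.905 × 1.044 = 6.165 m.
Width = 2Δx = 12.3 m.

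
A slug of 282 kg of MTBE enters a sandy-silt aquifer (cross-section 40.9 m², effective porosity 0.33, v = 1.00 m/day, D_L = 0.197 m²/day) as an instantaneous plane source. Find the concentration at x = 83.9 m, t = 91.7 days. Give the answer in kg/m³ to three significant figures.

0.597 kg/m³

For an instantaneous plane source, C(x,t) = M/(n_e·A·√(4πDt)) · exp(−(x−vt)²/(4Dt)), with n_e·A the pore (flow) area.
Plume center vt = 1.00 × 91.7 = 91.7 m, so the well at 83.9 m is 7.8 m upgradient of the peak.
√(4πDt) = 15.07 m, giving peak height M/(n_e·A·√(4πDt)) = 282/(0.33 × 40.9 × 15.07) = 1.386 kg/m³.
(x−vt)²/(4Dt) = (-7.8)²/(4 × 0.197 × 91.7) = 0.8420; exp(−0.8420) = 0.4308.
C = 1.386 × 0.4308 = 0.597 kg/m³.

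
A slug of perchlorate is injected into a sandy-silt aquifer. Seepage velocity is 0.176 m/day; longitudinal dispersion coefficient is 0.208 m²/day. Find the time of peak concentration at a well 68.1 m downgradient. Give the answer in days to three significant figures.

380 days

For the 1D instantaneous-source solution, setting ∂C/∂t = 0 at fixed x gives v²t² + 2Dt − x² = 0, so t = (√(D² + v²x²) − D)/v².
√(D² + v²x²) = √(0.208² + 0.176² × 68.1²) = 11.99; v² = 0.030976.
t = (11.99 − 0.208)/0.030976 = 380 days (vs. the pure-advection estimate x/v = 387 d).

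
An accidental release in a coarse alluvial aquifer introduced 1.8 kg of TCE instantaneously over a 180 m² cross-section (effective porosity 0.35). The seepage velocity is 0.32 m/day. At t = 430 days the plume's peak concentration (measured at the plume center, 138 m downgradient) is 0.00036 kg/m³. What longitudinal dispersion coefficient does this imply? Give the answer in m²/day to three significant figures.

1.17 m²/day

At the plume center C_max = M/(n_e·A·√(4πDt)), so D = M²/(4πt·(n_e·A·C_max)²).
n_e·A·C_max = 0.35 × 180 × 0.00036 = 0.02268 kg/m.
D = 1.8²/(4π × 430 × 0.02268²) = 1.17 m²/day.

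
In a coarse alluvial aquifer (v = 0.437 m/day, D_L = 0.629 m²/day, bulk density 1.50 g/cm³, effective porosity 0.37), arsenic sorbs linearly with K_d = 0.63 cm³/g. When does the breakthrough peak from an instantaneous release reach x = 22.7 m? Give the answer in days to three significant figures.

173 days

Retardation factor R = 1 + ρ_b·K_d/n = 1 + 1.50 × 0.63/0.37 = 3.554.
Sorption retards both mechanisms: v_R = v/R = 0.1230 m/day, D_R = D/R = 0.1770 m²/day.
Peak time from v_R²t² + 2D_R t − x² = 0: t = (√(D_R² + v_R²x²) − D_R)/v_R².
√(D_R² + v_R²x²) = √(0.1770² + 0.1230² × 22.7²) = 2.798; v_R² = 0.01513.
t = (2.798 − 0.1770)/0.01513 = 173 days.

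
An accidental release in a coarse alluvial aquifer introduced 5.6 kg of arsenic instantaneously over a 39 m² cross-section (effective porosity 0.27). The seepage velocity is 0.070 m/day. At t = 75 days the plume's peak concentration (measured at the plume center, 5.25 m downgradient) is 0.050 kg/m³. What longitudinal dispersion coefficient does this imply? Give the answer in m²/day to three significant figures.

0.120 m²/day

At the plume center C_max = M/(n_e·A·√(4πDt)), so D = M²/(4πt·(n_e·A·C_max)²).
n_e·A·C_max = 0.27 × 39 × 0.050 = 0.5265 kg/m.
D = 5.6²/(4π × 75 × 0.5265²) = 0.120 m²/day.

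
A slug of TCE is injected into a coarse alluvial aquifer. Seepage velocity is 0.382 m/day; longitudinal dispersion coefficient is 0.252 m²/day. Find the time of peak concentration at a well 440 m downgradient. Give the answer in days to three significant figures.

For the 1D instantaneous-source solution, setting ∂C/∂t = 0 at fixed x gives v²t² + 2Dt − x² = 0, so t = (√(D² + v²x²) − D)/v².
√(D² + v²x²) = √(0.252² + 0.382² × 440²) = 168.1; v² = 0.145924.
t = (168.1 − 0.252)/0.145924 = 1150 days (vs. the pure-advection estimate x/v = 1150 d).

1150 days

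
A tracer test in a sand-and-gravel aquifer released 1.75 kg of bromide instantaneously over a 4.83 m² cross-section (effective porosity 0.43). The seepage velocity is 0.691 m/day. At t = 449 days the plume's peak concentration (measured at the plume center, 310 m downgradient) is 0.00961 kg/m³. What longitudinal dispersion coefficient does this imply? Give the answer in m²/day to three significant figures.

1.36 m²/day

At the plume center C_max = M/(n_e·A·√(4πDt)), so D = M²/(4πt·(n_e·A·C_max)²).
n_e·A·C_max = 0.43 × 4.83 × 0.00961 = 0.01996 kg/m.
D = 1.75²/(4π × 449 × 0.01996²) = 1.36 m²/day.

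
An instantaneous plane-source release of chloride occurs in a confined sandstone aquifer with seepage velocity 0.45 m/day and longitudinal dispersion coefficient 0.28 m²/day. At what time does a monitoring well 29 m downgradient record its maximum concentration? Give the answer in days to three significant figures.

For the 1D instantaneous-source solution, setting ∂C/∂t = 0 at fixed x gives v²t² + 2Dt − x² = 0, so t = (√(D² + v²x²) − D)/v².
√(D² + v²x²) = √(0.28² + 0.45² × 29²) = 13.05; v² = 0.2025.
t = (13.05 − 0.28)/0.2025 = 63.1 days (vs. the pure-advection estimate x/v = 64.4 d).

63.1 days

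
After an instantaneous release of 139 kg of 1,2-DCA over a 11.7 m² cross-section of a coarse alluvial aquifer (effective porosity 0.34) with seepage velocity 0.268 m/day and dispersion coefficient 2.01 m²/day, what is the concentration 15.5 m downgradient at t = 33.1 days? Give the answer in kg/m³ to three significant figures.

1.02 kg/m³

For an instantaneous plane source, C(x,t) = M/(n_e·A·√(4πDt)) · exp(−(x−vt)²/(4Dt)), with n_e·A the pore (flow) area.
Plume center vt = 0.268 × 33.1 = 8.8708 m, so the well at 15.5 m is 6.6292 m downgradient of the peak.
√(4πDt) = 28.91 m, giving peak height M/(n_e·A·√(4πDt)) = 139/(0.34 × 11.7 × 28.91) = 1.209 kg/m³.
(x−vt)²/(4Dt) = (6.6292)²/(4 × 2.01 × 33.1) = 0.1651; exp(−0.1651) = 0.8478.
C = 1.209 × 0.8478 = 1.02 kg/m³.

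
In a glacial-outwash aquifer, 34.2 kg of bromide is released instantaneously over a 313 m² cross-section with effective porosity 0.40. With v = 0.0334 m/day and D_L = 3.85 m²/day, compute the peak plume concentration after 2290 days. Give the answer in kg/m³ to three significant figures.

The peak of an instantaneous 1D plume sits at x = vt; there the Gaussian factor is 1 and C_max = M/(n_e·A·√(4πDt)), where n_e·A is the pore area the mass is dissolved in.
√(4πDt) = √(4π × 3.85 × 2290) = 332.9 m, so C_max = 34.2/(0.40 × 313 × 332.9) = 0.000821 kg/m³.

0.000821 kg/m³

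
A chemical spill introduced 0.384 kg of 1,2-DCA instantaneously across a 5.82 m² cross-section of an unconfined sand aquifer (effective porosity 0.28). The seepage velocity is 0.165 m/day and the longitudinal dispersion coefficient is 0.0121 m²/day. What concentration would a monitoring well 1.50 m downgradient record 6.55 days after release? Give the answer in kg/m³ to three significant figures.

0.136 kg/m³

For an instantaneous plane source, C(x,t) = M/(n_e·A·√(4πDt)) · exp(−(x−vt)²/(4Dt)), with n_e·A the pore (flow) area.
Plume center vt = 0.165 × 6.55 = 1.08075 m, so the well at 1.50 m is 0.41925 m downgradient of the peak.
√(4πDt) = 0.9980 m, giving peak height M/(n_e·A·√(4πDt)) = 0.384/(0.28 × 5.82 × 0.9980) = 0.2361 kg/m³.
(x−vt)²/(4Dt) = (0.41925)²/(4 × 0.0121 × 6.55) = 0.5544; exp(−0.5544) = 0.5744.
C = 0.2361 × 0.5744 = 0.136 kg/m³.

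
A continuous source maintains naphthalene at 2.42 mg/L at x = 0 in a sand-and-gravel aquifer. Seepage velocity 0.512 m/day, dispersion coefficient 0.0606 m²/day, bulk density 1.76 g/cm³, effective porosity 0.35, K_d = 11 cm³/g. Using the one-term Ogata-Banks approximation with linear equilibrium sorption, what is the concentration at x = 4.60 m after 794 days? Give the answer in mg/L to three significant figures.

2.37 mg/L

Retardation factor R = 1 + ρ_b·K_d/n = 1 + 1.76 × 11/0.35 = 56.31.
Sorption retards both mechanisms: v_R = v/R = 0.009093 m/day, D_R = D/R = 0.001076 m²/day.
v_R·t = 0.009093 × 794 = 7.219842 m; 2√(D_R t) = 1.849 m; argument = (4.60 − 7.219842)/1.849 = -1.417.
C = C₀ × ½·erfc(-1.417) = 2.42 × 0.9775 = 2.37 mg/L.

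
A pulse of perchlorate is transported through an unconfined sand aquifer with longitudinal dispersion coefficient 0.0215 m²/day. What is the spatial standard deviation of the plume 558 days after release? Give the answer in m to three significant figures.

4.90 m

Dispersive spreading gives a Gaussian with σ² = 2Dt; advection only shifts the center.
σ = √(2 × 0.0215 × 558) = 4.90 m.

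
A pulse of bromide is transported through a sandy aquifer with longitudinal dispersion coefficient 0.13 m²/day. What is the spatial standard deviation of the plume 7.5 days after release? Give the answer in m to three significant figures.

1.40 m

Dispersive spreading gives a Gaussian with σ² = 2Dt; advection only shifts the center.
σ = √(2 × 0.13 × 7.5) = 1.40 m.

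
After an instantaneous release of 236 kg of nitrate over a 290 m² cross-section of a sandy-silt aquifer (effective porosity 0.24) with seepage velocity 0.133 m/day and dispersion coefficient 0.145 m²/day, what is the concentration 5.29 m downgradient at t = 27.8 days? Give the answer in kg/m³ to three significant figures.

0.407 kg/m³

For an instantaneous plane source, C(x,t) = M/(n_e·A·√(4πDt)) · exp(−(x−vt)²/(4Dt)), with n_e·A the pore (flow) area.
Plume center vt = 0.133 × 27.8 = 3.6974 m, so the well at 5.29 m is 1.5926 m downgradient of the peak.
√(4πDt) = 7.117 m, giving peak height M/(n_e·A·√(4πDt)) = 236/(0.24 × 290 × 7.117) = 0.4764 kg/m³.
(x−vt)²/(4Dt) = (1.5926)²/(4 × 0.145 × 27.8) = 0.1573; exp(−0.1573) = 0.8544.
C = 0.4764 × 0.8544 = 0.407 kg/m³.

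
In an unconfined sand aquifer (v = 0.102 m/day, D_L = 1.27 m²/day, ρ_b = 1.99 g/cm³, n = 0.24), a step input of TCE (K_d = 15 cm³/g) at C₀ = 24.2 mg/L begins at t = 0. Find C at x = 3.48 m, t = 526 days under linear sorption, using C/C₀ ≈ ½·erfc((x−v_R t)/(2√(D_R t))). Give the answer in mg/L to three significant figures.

4.23 mg/L

Retardation factor R = 1 + ρ_b·K_d/n = 1 + 1.99 × 15/0.24 = 125.4.
Sorption retards both mechanisms: v_R = v/R = 0.0008134 m/day, D_R = D/R = 0.01013 m²/day.
v_R·t = 0.0008134 × 526 = 0.4278484 m; 2√(D_R t) = 4.617 m; argument = (3.48 − 0.4278484)/4.617 = 0.6611.
C = C₀ × ½·erfc(0.6611) = 24.2 × 0.1749 = 4.23 mg/L.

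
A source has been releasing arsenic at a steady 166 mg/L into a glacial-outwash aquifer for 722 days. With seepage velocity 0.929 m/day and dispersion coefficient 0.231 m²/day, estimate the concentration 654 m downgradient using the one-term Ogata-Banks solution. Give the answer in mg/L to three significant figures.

For a continuous step input, C/C₀ ≈ ½·erfc((x−vt)/(2√(Dt))).
vt = 0.929 × 722 = 670.738 m and 2√(Dt) = 2√(0.231 × 722) = 25.83 m.
Argument (x−vt)/(2√(Dt)) = (654 − 670.738)/25.83 = -0.6480; ½·erfc(-0.6480) = 0.8203.
C = 166 × 0.8203 = 136 mg/L.

136 mg/L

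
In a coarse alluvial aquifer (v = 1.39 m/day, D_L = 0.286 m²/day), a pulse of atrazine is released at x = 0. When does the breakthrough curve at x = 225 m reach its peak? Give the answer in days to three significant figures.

162 days

For the 1D instantaneous-source solution, setting ∂C/∂t = 0 at fixed x gives v²t² + 2Dt − x² = 0, so t = (√(D² + v²x²) − D)/v².
√(D² + v²x²) = √(0.286² + 1.39² × 225²) = 312.8; v² = 1.9321.
t = (312.8 − 0.286)/1.9321 = 162 days (vs. the pure-advection estimate x/v = 162 d).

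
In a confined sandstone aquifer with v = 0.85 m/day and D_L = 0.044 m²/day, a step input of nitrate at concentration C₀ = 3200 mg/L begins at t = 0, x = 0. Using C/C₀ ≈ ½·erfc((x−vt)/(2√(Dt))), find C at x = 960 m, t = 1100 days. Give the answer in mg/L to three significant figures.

For a continuous step input, C/C₀ ≈ ½·erfc((x−vt)/(2√(Dt))).
vt = 0.85 × 1100 = 935 m and 2√(Dt) = 2√(0.044 × 1100) = 13.91 m.
Argument (x−vt)/(2√(Dt)) = (960 − 935)/13.91 = 1.797; ½·erfc(1.797) = 0.005521.
C = 3200 × 0.005521 = 17.7 mg/L.

17.7 mg/L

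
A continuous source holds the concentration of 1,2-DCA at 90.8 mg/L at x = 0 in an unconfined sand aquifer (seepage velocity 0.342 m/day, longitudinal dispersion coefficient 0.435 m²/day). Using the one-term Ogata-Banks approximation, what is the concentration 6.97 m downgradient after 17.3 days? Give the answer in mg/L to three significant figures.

35.7 mg/L

For a continuous step input, C/C₀ ≈ ½·erfc((x−vt)/(2√(Dt))).
vt = 0.342 × 17.3 = 5.9166 m and 2√(Dt) = 2√(0.435 × 17.3) = 5.487 m.
Argument (x−vt)/(2√(Dt)) = (6.97 − 5.9166)/5.487 = 0.1920; ½·erfc(0.1920) = 0.3930.
C = 90.8 × 0.3930 = 35.7 mg/L.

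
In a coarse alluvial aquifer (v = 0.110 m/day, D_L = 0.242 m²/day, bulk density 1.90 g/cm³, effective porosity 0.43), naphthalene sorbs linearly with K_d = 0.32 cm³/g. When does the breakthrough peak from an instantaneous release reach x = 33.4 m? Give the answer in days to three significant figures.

Retardation factor R = 1 + ρ_b·K_d/n = 1 + 1.90 × 0.32/0.43 = 2.414.
Sorption retards both mechanisms: v_R = v/R = 0.04557 m/day, D_R = D/R = 0.1002 m²/day.
Peak time from v_R²t² + 2D_R t − x² = 0: t = (√(D_R² + v_R²x²) − D_R)/v_R².
√(D_R² + v_R²x²) = √(0.1002² + 0.04557² × 33.4²) = 1.525; v_R² = 0.002077.
t = (1.525 − 0.1002)/0.002077 = 686 days.

686 days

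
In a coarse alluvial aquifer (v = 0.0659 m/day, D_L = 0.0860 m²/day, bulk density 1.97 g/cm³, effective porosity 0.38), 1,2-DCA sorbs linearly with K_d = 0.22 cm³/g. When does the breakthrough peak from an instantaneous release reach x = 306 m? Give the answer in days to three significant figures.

Retardation factor R = 1 + ρ_b·K_d/n = 1 + 1.97 × 0.22/0.38 = 2.141.
Sorption retards both mechanisms: v_R = v/R = 0.03078 m/day, D_R = D/R = 0.04017 m²/day.
Peak time from v_R²t² + 2D_R t − x² = 0: t = (√(D_R² + v_R²x²) − D_R)/v_R².
√(D_R² + v_R²x²) = √(0.04017² + 0.03078² × 306²) = 9.419; v_R² = 0.0009474.
t = (9.419 − 0.04017)/0.0009474 = 9900 days.

9900 days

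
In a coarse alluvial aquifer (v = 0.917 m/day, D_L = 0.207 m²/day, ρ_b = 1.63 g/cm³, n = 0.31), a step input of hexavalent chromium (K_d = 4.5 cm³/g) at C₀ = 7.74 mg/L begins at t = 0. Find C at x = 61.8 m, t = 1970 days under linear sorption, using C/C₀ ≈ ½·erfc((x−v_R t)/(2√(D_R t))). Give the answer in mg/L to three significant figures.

Retardation factor R = 1 + ρ_b·K_d/n = 1 + 1.63 × 4.5/0.31 = 24.66.
Sorption retards both mechanisms: v_R = v/R = 0.03719 m/day, D_R = D/R = 0.008394 m²/day.
v_R·t = 0.03719 × 1970 = 73.2643 m; 2√(D_R t) = 8.133 m; argument = (61.8 − 73.2643)/8.133 = -1.410.
C = C₀ × ½·erfc(-1.410) = 7.74 × 0.9769 = 7.56 mg/L.

7.56 mg/L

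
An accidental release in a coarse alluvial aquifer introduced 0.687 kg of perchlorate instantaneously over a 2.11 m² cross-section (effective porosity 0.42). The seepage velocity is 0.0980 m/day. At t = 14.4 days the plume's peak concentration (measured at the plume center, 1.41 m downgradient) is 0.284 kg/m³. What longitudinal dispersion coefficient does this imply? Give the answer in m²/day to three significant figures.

0.0412 m²/day

At the plume center C_max = M/(n_e·A·√(4πDt)), so D = M²/(4πt·(n_e·A·C_max)²).
n_e·A·C_max = 0.42 × 2.11 × 0.284 = 0.2517 kg/m.
D = 0.687²/(4π × 14.4 × 0.2517²) = 0.0412 m²/day.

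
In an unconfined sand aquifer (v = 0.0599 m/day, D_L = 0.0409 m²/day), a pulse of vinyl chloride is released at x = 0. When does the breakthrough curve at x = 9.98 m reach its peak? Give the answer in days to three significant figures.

For the 1D instantaneous-source solution, setting ∂C/∂t = 0 at fixed x gives v²t² + 2Dt − x² = 0, so t = (√(D² + v²x²) − D)/v².
√(D² + v²x²) = √(0.0409² + 0.0599² × 9.98²) = 0.5992; v² = 0.00358801.
t = (0.5992 − 0.0409)/0.00358801 = 156 days (vs. the pure-advection estimate x/v = 167 d).

156 days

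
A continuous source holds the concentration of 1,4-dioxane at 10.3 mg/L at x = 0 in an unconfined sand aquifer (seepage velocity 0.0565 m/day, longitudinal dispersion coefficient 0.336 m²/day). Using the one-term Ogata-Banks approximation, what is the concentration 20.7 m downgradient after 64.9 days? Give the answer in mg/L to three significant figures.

For a continuous step input, C/C₀ ≈ ½·erfc((x−vt)/(2√(Dt))).
vt = 0.0565 × 64.9 = 3.66685 m and 2√(Dt) = 2√(0.336 × 64.9) = 9.339 m.
Argument (x−vt)/(2√(Dt)) = (20.7 − 3.66685)/9.339 = 1.824; ½·erfc(1.824) = 0.004947.
C = 10.3 × 0.004947 = 0.0510 mg/L.

0.0510 mg/L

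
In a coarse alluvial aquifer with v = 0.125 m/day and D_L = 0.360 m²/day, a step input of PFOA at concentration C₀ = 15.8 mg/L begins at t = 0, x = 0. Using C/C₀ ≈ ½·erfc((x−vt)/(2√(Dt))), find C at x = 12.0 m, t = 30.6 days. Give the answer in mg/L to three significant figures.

For a continuous step input, C/C₀ ≈ ½·erfc((x−vt)/(2√(Dt))).
vt = 0.125 × 30.6 = 3.825 m and 2√(Dt) = 2√(0.360 × 30.6) = 6.638 m.
Argument (x−vt)/(2√(Dt)) = (12.0 − 3.825)/6.638 = 1.232; ½·erfc(1.232) = 0.04073.
C = 15.8 × 0.04073 = 0.644 mg/L.

0.644 mg/L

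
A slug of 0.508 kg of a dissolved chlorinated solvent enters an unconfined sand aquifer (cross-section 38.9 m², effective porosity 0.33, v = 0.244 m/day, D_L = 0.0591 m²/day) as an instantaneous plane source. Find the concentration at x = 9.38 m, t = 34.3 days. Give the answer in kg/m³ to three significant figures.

0.00691 kg/m³

For an instantaneous plane source, C(x,t) = M/(n_e·A·√(4πDt)) · exp(−(x−vt)²/(4Dt)), with n_e·A the pore (flow) area.
Plume center vt = 0.244 × 34.3 = 8.3692 m, so the well at 9.38 m is 1.0108 m downgradient of the peak.
√(4πDt) = 5.047 m, giving peak height M/(n_e·A·√(4πDt)) = 0.508/(0.33 × 38.9 × 5.047) = 0.007841 kg/m³.
(x−vt)²/(4Dt) = (1.0108)²/(4 × 0.0591 × 34.3) = 0.1260; exp(−0.1260) = 0.8816.
C = 0.007841 × 0.8816 = 0.00691 kg/m³.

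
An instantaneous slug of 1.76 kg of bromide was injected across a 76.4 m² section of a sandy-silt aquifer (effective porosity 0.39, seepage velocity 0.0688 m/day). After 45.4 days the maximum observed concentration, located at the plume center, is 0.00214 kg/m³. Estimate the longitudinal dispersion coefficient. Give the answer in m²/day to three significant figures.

At the plume center C_max = M/(n_e·A·√(4πDt)), so D = M²/(4πt·(n_e·A·C_max)²).
n_e·A·C_max = 0.39 × 76.4 × 0.00214 = 0.06376 kg/m.
D = 1.76²/(4π × 45.4 × 0.06376²) = 1.34 m²/day.

1.34 m²/day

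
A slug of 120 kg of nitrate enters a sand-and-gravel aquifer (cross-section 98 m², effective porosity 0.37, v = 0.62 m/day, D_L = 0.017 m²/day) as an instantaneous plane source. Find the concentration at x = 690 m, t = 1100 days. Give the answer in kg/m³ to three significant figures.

0.0918 kg/m³

For an instantaneous plane source, C(x,t) = M/(n_e·A·√(4πDt)) · exp(−(x−vt)²/(4Dt)), with n_e·A the pore (flow) area.
Plume center vt = 0.62 × 1100 = 682 m, so the well at 690 m is 8 m downgradient of the peak.
√(4πDt) = 15.33 m, giving peak height M/(n_e·A·√(4πDt)) = 120/(0.37 × 98 × 15.33) = 0.2159 kg/m³.
(x−vt)²/(4Dt) = (8)²/(4 × 0.017 × 1100) = 0.8556; exp(−0.8556) = 0.4250.
C = 0.2159 × 0.4250 = 0.0918 kg/m³.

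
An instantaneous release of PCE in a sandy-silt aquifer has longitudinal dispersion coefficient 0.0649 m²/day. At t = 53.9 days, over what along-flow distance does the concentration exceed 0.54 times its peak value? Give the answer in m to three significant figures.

The plume is Gaussian with σ = √(2Dt) = √(2 × 0.0649 × 53.9) = 2.645 m.
C/C_peak = exp(−Δx²/(2σ²)) = 0.54 ⇒ Δx = σ·√(−2 ln 0.54) = 2.645 × 1.110 = 2.936 m.
Width = 2Δx = 5.87 m.

5.87 m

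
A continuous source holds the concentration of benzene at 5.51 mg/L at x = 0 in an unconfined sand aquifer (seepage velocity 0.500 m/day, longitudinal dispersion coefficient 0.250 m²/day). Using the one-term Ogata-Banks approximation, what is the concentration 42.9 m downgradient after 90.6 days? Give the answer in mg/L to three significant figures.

3.52 mg/L

For a continuous step input, C/C₀ ≈ ½·erfc((x−vt)/(2√(Dt))).
vt = 0.500 × 90.6 = 45.3 m and 2√(Dt) = 2√(0.250 × 90.6) = 9.518 m.
Argument (x−vt)/(2√(Dt)) = (42.9 − 45.3)/9.518 = -0.2522; ½·erfc(-0.2522) = 0.6393.
C = 5.51 × 0.6393 = 3.52 mg/L.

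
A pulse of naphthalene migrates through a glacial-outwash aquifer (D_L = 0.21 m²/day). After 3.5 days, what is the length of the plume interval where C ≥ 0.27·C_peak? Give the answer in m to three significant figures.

The plume is Gaussian with σ = √(2Dt) = √(2 × 0.21 × 3.5) = 1.212 m.
C/C_peak = exp(−Δx²/(2σ²)) = 0.27 ⇒ Δx = σ·√(−2 ln 0.27) = 1.212 × 1.618 = 1.961 m.
Width = 2Δx = 3.92 m.

3.92 m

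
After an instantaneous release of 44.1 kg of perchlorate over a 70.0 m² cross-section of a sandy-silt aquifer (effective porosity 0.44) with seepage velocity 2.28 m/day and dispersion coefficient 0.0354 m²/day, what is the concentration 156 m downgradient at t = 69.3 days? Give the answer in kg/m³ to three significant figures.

0.171 kg/m³

For an instantaneous plane source, C(x,t) = M/(n_e·A·√(4πDt)) · exp(−(x−vt)²/(4Dt)), with n_e·A the pore (flow) area.
Plume center vt = 2.28 × 69.3 = 158.004 m, so the well at 156 m is 2.004 m upgradient of the peak.
√(4πDt) = 5.552 m, giving peak height M/(n_e·A·√(4πDt)) = 44.1/(0.44 × 70.0 × 5.552) = 0.2579 kg/m³.
(x−vt)²/(4Dt) = (-2.004)²/(4 × 0.0354 × 69.3) = 0.4093; exp(−0.4093) = 0.6641.
C = 0.2579 × 0.6641 = 0.171 kg/m³.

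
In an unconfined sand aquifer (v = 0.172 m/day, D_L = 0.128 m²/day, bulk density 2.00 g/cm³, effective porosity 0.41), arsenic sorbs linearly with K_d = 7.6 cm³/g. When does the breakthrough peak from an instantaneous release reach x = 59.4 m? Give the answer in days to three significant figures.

13000 days

Retardation factor R = 1 + ρ_b·K_d/n = 1 + 2.00 × 7.6/0.41 = 38.07.
Sorption retards both mechanisms: v_R = v/R = 0.004518 m/day, D_R = D/R = 0.003362 m²/day.
Peak time from v_R²t² + 2D_R t − x² = 0: t = (√(D_R² + v_R²x²) − D_R)/v_R².
√(D_R² + v_R²x²) = √(0.003362² + 0.004518² × 59.4²) = 0.2684; v_R² = 2.041e-05.
t = (0.2684 − 0.003362)/2.041e-05 = 13000 days.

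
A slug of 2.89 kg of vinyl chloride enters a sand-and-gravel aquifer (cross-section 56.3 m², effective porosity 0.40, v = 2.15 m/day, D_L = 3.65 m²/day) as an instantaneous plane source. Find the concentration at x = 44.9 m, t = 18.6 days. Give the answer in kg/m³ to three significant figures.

For an instantaneous plane source, C(x,t) = M/(n_e·A·√(4πDt)) · exp(−(x−vt)²/(4Dt)), with n_e·A the pore (flow) area.
Plume center vt = 2.15 × 18.6 = 39.99 m, so the well at 44.9 m is 4.91 m downgradient of the peak.
√(4πDt) = 29.21 m, giving peak height M/(n_e·A·√(4πDt)) = 2.89/(0.40 × 56.3 × 29.21) = 0.004393 kg/m³.
(x−vt)²/(4Dt) = (4.91)²/(4 × 3.65 × 18.6) = 0.08878; exp(−0.08878) = 0.9150.
C = 0.004393 × 0.9150 = 0.00402 kg/m³.

0.00402 kg/m³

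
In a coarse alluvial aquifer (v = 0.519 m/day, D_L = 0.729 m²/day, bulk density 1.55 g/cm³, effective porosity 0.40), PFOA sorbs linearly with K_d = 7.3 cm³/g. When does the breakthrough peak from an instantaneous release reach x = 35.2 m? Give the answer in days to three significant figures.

Retardation factor R = 1 + ρ_b·K_d/n = 1 + 1.55 × 7.3/0.40 = 29.29.
Sorption retards both mechanisms: v_R = v/R = 0.01772 m/day, D_R = D/R = 0.02489 m²/day.
Peak time from v_R²t² + 2D_R t − x² = 0: t = (√(D_R² + v_R²x²) − D_R)/v_R².
√(D_R² + v_R²x²) = √(0.02489² + 0.01772² × 35.2²) = 0.6242; v_R² = 0.0003140.
t = (0.6242 − 0.02489)/0.0003140 = 1910 days.

1910 days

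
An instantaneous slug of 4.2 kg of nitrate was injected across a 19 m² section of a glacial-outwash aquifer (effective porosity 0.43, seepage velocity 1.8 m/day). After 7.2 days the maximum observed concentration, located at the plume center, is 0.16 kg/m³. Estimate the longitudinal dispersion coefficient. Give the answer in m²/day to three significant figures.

At the plume center C_max = M/(n_e·A·√(4πDt)), so D = M²/(4πt·(n_e·A·C_max)²).
n_e·A·C_max = 0.43 × 19 × 0.16 = 1.307 kg/m.
D = 4.2²/(4π × 7.2 × 1.307²) = 0.114 m²/day.

0.114 m²/day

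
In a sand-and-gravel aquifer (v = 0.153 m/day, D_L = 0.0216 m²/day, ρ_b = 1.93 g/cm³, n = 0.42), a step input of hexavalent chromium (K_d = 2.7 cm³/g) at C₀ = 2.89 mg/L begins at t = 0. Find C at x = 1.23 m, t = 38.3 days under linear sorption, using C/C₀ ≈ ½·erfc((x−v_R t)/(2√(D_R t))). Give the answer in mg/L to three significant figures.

Retardation factor R = 1 + ρ_b·K_d/n = 1 + 1.93 × 2.7/0.42 = 13.41.
Sorption retards both mechanisms: v_R = v/R = 0.01141 m/day, D_R = D/R = 0.001611 m²/day.
v_R·t = 0.01141 × 38.3 = 0.437003 m; 2√(D_R t) = 0.4968 m; argument = (1.23 − 0.437003)/0.4968 = 1.596.
C = C₀ × ½·erfc(1.596) = 2.89 × 0.01200 = 0.0347 mg/L.

0.0347 mg/L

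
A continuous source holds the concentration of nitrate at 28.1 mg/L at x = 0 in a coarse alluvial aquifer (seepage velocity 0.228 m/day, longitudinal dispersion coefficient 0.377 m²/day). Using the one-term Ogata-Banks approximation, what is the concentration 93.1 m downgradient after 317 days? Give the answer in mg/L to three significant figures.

2.50 mg/L

For a continuous step input, C/C₀ ≈ ½·erfc((x−vt)/(2√(Dt))).
vt = 0.228 × 317 = 72.276 m and 2√(Dt) = 2√(0.377 × 317) = 21.86 m.
Argument (x−vt)/(2√(Dt)) = (93.1 − 72.276)/21.86 = 0.9526; ½·erfc(0.9526) = 0.08896.
C = 28.1 × 0.08896 = 2.50 mg/L.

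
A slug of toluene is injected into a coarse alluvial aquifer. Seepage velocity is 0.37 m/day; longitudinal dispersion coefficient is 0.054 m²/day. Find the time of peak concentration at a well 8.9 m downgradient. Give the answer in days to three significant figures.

For the 1D instantaneous-source solution, setting ∂C/∂t = 0 at fixed x gives v²t² + 2Dt − x² = 0, so t = (√(D² + v²x²) − D)/v².
√(D² + v²x²) = √(0.054² + 0.37² × 8.9²) = 3.293; v² = 0.1369.
t = (3.293 − 0.054)/0.1369 = 23.7 days (vs. the pure-advection estimate x/v = 24.1 d).

23.7 days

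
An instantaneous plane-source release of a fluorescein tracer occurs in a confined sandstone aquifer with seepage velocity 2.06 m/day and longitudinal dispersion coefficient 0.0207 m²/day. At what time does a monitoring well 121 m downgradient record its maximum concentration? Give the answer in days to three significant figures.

58.7 days

For the 1D instantaneous-source solution, setting ∂C/∂t = 0 at fixed x gives v²t² + 2Dt − x² = 0, so t = (√(D² + v²x²) − D)/v².
√(D² + v²x²) = √(0.0207² + 2.06² × 121²) = 249.3; v² = 4.2436.
t = (249.3 − 0.0207)/4.2436 = 58.7 days (vs. the pure-advection estimate x/v = 58.7 d).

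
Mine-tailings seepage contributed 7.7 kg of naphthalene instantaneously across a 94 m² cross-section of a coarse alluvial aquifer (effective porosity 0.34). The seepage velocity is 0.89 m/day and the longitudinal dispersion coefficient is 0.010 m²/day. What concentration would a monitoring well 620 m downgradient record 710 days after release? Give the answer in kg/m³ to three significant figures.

For an instantaneous plane source, C(x,t) = M/(n_e·A·√(4πDt)) · exp(−(x−vt)²/(4Dt)), with n_e·A the pore (flow) area.
Plume center vt = 0.89 × 710 = 631.9 m, so the well at 620 m is 11.9 m upgradient of the peak.
√(4πDt) = 9.446 m, giving peak height M/(n_e·A·√(4πDt)) = 7.7/(0.34 × 94 × 9.446) = 0.02551 kg/m³.
(x−vt)²/(4Dt) = (-11.9)²/(4 × 0.010 × 710) = 4.986; exp(−4.986) = 0.006833.
C = 0.02551 × 0.006833 = 0.000174 kg/m³.

0.000174 kg/m³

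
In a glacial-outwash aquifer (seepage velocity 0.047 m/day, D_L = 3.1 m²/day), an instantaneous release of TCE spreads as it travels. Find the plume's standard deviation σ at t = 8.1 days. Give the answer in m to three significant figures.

Dispersive spreading gives a Gaussian with σ² = 2Dt; advection only shifts the center.
σ = √(2 × 3.1 × 8.1) = 7.09 m.

7.09 m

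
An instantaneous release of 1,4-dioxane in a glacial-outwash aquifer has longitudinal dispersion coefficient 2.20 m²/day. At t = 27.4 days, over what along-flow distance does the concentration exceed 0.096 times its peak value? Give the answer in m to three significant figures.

47.5 m

The plume is Gaussian with σ = √(2Dt) = √(2 × 2.20 × 27.4) = 10.98 m.
C/C_peak = exp(−Δx²/(2σ²)) = 0.096 ⇒ Δx = σ·√(−2 ln 0.096) = 10.98 × 2.165 = 23.77 m.
Width = 2Δx = 47.5 m.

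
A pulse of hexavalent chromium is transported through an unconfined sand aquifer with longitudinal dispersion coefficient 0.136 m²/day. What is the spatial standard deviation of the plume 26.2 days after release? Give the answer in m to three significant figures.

Dispersive spreading gives a Gaussian with σ² = 2Dt; advection only shifts the center.
σ = √(2 × 0.136 × 26.2) = 2.67 m.

2.67 m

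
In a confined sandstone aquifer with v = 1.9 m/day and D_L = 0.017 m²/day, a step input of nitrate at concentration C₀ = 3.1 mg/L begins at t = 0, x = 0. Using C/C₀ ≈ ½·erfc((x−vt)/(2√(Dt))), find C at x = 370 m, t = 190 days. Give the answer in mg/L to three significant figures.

0.000618 mg/L

For a continuous step input, C/C₀ ≈ ½·erfc((x−vt)/(2√(Dt))).
vt = 1.9 × 190 = 361 m and 2√(Dt) = 2√(0.017 × 190) = 3.594 m.
Argument (x−vt)/(2√(Dt)) = (370 − 361)/3.594 = 2.504; ½·erfc(2.504) = 0.0001992.
C = 3.1 × 0.0001992 = 0.000618 mg/L.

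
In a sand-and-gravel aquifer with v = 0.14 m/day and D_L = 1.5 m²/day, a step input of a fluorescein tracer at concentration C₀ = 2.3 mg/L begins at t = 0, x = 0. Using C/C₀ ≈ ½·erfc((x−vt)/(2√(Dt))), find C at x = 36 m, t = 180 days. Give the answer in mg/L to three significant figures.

For a continuous step input, C/C₀ ≈ ½·erfc((x−vt)/(2√(Dt))).
vt = 0.14 × 180 = 25.2 m and 2√(Dt) = 2√(1.5 × 180) = 32.86 m.
Argument (x−vt)/(2√(Dt)) = (36 − 25.2)/32.86 = 0.3287; ½·erfc(0.3287) = 0.3210.
C = 2.3 × 0.3210 = 0.738 mg/L.

0.738 mg/L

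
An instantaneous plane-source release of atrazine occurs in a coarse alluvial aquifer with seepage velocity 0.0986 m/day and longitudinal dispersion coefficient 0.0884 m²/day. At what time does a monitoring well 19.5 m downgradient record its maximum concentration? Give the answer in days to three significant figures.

189 days

For the 1D instantaneous-source solution, setting ∂C/∂t = 0 at fixed x gives v²t² + 2Dt − x² = 0, so t = (√(D² + v²x²) − D)/v².
√(D² + v²x²) = √(0.0884² + 0.0986² × 19.5²) = 1.925; v² = 0.00972196.
t = (1.925 − 0.0884)/0.00972196 = 189 days (vs. the pure-advection estimate x/v = 198 d).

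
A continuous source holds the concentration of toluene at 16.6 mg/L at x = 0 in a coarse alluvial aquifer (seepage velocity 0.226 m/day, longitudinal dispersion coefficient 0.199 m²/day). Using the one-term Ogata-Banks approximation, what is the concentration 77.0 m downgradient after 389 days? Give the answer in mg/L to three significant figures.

13.4 mg/L

For a continuous step input, C/C₀ ≈ ½·erfc((x−vt)/(2√(Dt))).
vt = 0.226 × 389 = 87.914 m and 2√(Dt) = 2√(0.199 × 389) = 17.60 m.
Argument (x−vt)/(2√(Dt)) = (77.0 − 87.914)/17.60 = -0.6201; ½·erfc(-0.6201) = 0.8097.
C = 16.6 × 0.8097 = 13.4 mg/L.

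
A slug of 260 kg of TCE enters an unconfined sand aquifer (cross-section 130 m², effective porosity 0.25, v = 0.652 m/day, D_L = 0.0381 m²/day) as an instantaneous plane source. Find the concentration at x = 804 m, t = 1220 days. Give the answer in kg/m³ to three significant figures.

For an instantaneous plane source, C(x,t) = M/(n_e·A·√(4πDt)) · exp(−(x−vt)²/(4Dt)), with n_e·A the pore (flow) area.
Plume center vt = 0.652 × 1220 = 795.44 m, so the well at 804 m is 8.56 m downgradient of the peak.
√(4πDt) = 24.17 m, giving peak height M/(n_e·A·√(4πDt)) = 260/(0.25 × 130 × 24.17) = 0.3310 kg/m³.
(x−vt)²/(4Dt) = (8.56)²/(4 × 0.0381 × 1220) = 0.3941; exp(−0.3941) = 0.6743.
C = 0.3310 × 0.6743 = 0.223 kg/m³.

0.223 kg/m³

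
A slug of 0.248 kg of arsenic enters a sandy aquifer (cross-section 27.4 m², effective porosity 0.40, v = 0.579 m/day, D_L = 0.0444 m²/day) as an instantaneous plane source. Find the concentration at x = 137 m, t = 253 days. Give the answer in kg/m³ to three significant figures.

0.000257 kg/m³

For an instantaneous plane source, C(x,t) = M/(n_e·A·√(4πDt)) · exp(−(x−vt)²/(4Dt)), with n_e·A the pore (flow) area.
Plume center vt = 0.579 × 253 = 146.487 m, so the well at 137 m is 9.487 m upgradient of the peak.
√(4πDt) = 11.88 m, giving peak height M/(n_e·A·√(4πDt)) = 0.248/(0.40 × 27.4 × 11.88) = 0.001905 kg/m³.
(x−vt)²/(4Dt) = (-9.487)²/(4 × 0.0444 × 253) = 2.003; exp(−2.003) = 0.1349.
C = 0.001905 × 0.1349 = 0.000257 kg/m³.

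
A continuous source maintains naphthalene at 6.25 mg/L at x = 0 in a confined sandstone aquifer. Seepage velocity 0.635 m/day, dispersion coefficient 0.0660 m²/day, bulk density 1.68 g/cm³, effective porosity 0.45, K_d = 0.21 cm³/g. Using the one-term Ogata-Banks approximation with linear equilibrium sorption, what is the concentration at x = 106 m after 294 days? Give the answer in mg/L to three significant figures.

Retardation factor R = 1 + ρ_b·K_d/n = 1 + 1.68 × 0.21/0.45 = 1.784.
Sorption retards both mechanisms: v_R = v/R = 0.3559 m/day, D_R = D/R = 0.03700 m²/day.
v_R·t = 0.3559 × 294 = 104.6346 m; 2√(D_R t) = 6.596 m; argument = (106 − 104.6346)/6.596 = 0.2070.
C = C₀ × ½·erfc(0.2070) = 6.25 × 0.3849 = 2.41 mg/L.

2.41 mg/L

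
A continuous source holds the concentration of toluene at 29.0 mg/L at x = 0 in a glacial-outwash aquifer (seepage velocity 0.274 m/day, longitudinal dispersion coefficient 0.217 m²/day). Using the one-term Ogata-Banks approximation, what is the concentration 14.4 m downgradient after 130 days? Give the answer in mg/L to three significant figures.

28.9 mg/L

For a continuous step input, C/C₀ ≈ ½·erfc((x−vt)/(2√(Dt))).
vt = 0.274 × 130 = 35.62 m and 2√(Dt) = 2√(0.217 × 130) = 10.62 m.
Argument (x−vt)/(2√(Dt)) = (14.4 − 35.62)/10.62 = -1.998; ½·erfc(-1.998) = 0.9976.
C = 29.0 × 0.9976 = 28.9 mg/L.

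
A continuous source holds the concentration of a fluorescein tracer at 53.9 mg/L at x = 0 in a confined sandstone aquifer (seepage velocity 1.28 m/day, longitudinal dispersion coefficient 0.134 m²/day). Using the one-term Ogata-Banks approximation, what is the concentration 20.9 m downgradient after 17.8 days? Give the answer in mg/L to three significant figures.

43.4 mg/L

For a continuous step input, C/C₀ ≈ ½·erfc((x−vt)/(2√(Dt))).
vt = 1.28 × 17.8 = 22.784 m and 2√(Dt) = 2√(0.134 × 17.8) = 3.089 m.
Argument (x−vt)/(2√(Dt)) = (20.9 − 22.784)/3.089 = -0.6099; ½·erfc(-0.6099) = 0.8058.
C = 53.9 × 0.8058 = 43.4 mg/L.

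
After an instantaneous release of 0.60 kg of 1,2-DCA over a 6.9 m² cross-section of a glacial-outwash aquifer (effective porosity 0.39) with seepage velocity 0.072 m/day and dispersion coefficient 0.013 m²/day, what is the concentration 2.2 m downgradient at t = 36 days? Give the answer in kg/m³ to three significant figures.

0.0847 kg/m³

For an instantaneous plane source, C(x,t) = M/(n_e·A·√(4πDt)) · exp(−(x−vt)²/(4Dt)), with n_e·A the pore (flow) area.
Plume center vt = 0.072 × 36 = 2.592 m, so the well at 2.2 m is 0.392 m upgradient of the peak.
√(4πDt) = 2.425 m, giving peak height M/(n_e·A·√(4πDt)) = 0.60/(0.39 × 6.9 × 2.425) = 0.09194 kg/m³.
(x−vt)²/(4Dt) = (-0.392)²/(4 × 0.013 × 36) = 0.08209; exp(−0.08209) = 0.9212.
C = 0.09194 × 0.9212 = 0.0847 kg/m³.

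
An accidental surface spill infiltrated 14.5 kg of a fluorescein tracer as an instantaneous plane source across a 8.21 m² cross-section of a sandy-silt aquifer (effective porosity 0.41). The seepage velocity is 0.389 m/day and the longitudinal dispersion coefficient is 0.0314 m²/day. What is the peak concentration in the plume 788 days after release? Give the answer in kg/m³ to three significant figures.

0.244 kg/m³

The peak of an instantaneous 1D plume sits at x = vt; there the Gaussian factor is 1 and C_max = M/(n_e·A·√(4πDt)), where n_e·A is the pore area the mass is dissolved in.
√(4πDt) = √(4π × 0.0314 × 788) = 17.63 m, so C_max = 14.5/(0.41 × 8.21 × 17.63) = 0.244 kg/m³.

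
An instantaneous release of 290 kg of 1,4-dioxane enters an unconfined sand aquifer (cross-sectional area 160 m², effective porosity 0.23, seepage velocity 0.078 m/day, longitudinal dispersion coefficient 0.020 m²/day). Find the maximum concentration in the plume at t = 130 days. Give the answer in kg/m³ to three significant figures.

1.38 kg/m³

The peak of an instantaneous 1D plume sits at x = vt; there the Gaussian factor is 1 and C_max = M/(n_e·A·√(4πDt)), where n_e·A is the pore area the mass is dissolved in.
√(4πDt) = √(4π × 0.020 × 130) = 5.716 m, so C_max = 290/(0.23 × 160 × 5.716) = 1.38 kg/m³.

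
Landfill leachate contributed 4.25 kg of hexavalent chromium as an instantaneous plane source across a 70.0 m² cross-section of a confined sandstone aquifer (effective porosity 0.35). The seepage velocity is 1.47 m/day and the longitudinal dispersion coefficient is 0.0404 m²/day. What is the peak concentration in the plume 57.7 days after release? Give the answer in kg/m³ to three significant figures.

0.0321 kg/m³

The peak of an instantaneous 1D plume sits at x = vt; there the Gaussian factor is 1 and C_max = M/(n_e·A·√(4πDt)), where n_e·A is the pore area the mass is dissolved in.
√(4πDt) = √(4π × 0.0404 × 57.7) = 5.412 m, so C_max = 4.25/(0.35 × 70.0 × 5.412) = 0.0321 kg/m³.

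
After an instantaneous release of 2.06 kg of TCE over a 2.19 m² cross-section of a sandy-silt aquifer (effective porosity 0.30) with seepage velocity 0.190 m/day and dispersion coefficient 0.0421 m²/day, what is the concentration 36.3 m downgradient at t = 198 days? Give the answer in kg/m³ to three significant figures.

For an instantaneous plane source, C(x,t) = M/(n_e·A·√(4πDt)) · exp(−(x−vt)²/(4Dt)), with n_e·A the pore (flow) area.
Plume center vt = 0.190 × 198 = 37.62 m, so the well at 36.3 m is 1.32 m upgradient of the peak.
√(4πDt) = 10.23 m, giving peak height M/(n_e·A·√(4πDt)) = 2.06/(0.30 × 2.19 × 10.23) = 0.3065 kg/m³.
(x−vt)²/(4Dt) = (-1.32)²/(4 × 0.0421 × 198) = 0.05226; exp(−0.05226) = 0.9491.
C = 0.3065 × 0.9491 = 0.291 kg/m³.

0.291 kg/m³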